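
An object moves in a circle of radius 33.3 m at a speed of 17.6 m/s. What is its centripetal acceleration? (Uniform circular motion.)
a_c = v²/r = 17.6²/33.3 = 309.76/33.3 = 9.3 m/s²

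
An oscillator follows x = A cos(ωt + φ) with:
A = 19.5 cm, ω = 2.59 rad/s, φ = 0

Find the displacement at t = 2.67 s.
x = A cos(ωt + φ) = 19.5×cos(2.59×2.67 + 0) = 15.73 cm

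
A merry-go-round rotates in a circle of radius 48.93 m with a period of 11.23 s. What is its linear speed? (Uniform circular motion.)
v = 2πr/T = 2π×48.93/11.23 = 27.38 m/s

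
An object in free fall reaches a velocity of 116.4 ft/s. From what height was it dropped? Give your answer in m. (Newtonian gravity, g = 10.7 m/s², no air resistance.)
h = v²/(2g) (with unit conversion) = 58.82 m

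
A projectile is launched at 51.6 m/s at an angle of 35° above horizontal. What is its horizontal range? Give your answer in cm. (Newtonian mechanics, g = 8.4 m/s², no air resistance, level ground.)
R = v₀² sin(2θ) / g (with unit conversion) = 29790.0 cm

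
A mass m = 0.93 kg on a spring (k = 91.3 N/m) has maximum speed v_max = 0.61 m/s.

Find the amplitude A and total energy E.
½mv²_max = ½kA² → A = v_max√(m/k) = 0.61×√(0.93/91.3) = 0.06157 m = 6.157 cm
E = ½mv²_max = ½×0.93×0.61² = 0.173 J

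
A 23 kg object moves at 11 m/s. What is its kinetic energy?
KE = ½mv² = ½×23×11² = 1391.5 J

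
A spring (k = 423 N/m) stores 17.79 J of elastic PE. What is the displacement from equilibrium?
PE = ½kx² → x = √(2PE/k) = √(2×17.79/423) = 0.29 m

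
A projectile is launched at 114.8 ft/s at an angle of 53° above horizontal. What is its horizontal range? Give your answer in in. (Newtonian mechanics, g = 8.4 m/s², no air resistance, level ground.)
R = v₀² sin(2θ) / g (with unit conversion) = 5516.0 in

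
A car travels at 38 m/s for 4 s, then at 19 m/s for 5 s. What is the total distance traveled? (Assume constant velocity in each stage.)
d₁ = v₁t₁ = 38 × 4 = 152 m
d₂ = v₂t₂ = 19 × 5 = 95 m
d_total = 152 + 95 = 247 m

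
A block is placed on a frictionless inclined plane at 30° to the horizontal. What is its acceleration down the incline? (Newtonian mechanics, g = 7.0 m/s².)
a = g sin(θ) = 7.0 × sin(30°) = 7.0 × 0.5 = 3.5 m/s²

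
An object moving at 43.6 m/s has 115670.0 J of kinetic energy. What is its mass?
KE = ½mv² → m = 2KE/v² = 2×115670.0/43.6² = 121.7 kg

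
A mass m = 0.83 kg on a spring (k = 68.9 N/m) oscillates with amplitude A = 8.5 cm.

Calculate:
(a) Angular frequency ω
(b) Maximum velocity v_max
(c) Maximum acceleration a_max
ω = √(k/m) = √(68.9/0.83) = 9.111 rad/s
v_max = ωA = 9.111×0.085 = 0.7744 m/s
a_max = ω²A = 9.111²×0.085 = 7.056 m/s²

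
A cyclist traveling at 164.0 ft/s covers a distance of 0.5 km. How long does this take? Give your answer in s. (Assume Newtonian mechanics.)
t = d/v (with unit conversion) = 10.0 s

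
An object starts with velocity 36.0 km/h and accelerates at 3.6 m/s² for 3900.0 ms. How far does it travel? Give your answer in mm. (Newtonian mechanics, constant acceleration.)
d = v₀t + ½at² (with unit conversion) = 66380.0 mm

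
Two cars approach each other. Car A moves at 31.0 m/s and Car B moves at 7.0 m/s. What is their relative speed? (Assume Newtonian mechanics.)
v_rel = v_A + v_B = 31.0 + 7.0 = 38.0 m/s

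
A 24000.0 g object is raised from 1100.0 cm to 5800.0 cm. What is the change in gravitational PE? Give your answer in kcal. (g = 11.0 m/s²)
ΔPE = mg(h₂ − h₁) = 24 kg × 11.0 m/s² × (58 − 11) m = 1.241e+04 J = 2.966 kcal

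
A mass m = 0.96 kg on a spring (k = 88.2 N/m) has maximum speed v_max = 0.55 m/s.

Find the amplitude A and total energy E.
½mv²_max = ½kA² → A = v_max√(m/k) = 0.55×√(0.96/88.2) = 0.05738 m = 5.738 cm
E = ½mv²_max = ½×0.96×0.55² = 0.1452 J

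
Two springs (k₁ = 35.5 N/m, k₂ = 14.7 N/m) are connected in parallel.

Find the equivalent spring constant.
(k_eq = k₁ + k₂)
k_eq = k₁ + k₂ = 35.5 + 14.7 = 50.2 N/m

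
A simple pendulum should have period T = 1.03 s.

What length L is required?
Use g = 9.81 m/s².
T = 2π√(L/g) → L = g(T/2π)² = 9.81×(1.03/2π)² = 0.2636 m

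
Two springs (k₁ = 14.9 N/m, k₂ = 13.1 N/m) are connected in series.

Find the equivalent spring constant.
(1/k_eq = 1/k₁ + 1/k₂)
1/k_eq = 1/14.9 + 1/13.1 = 0.14345; k_eq = 6.971 N/m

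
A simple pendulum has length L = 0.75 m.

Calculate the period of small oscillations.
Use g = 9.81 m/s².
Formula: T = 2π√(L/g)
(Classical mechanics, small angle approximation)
T = 2π√(L/g) = 2π√(0.75/9.81) = 1.737 s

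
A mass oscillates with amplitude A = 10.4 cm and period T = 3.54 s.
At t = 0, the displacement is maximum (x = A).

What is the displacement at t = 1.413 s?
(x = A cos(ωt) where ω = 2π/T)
ω = 2π/T = 2π/3.54 = 1.775 rad/s
x = A cos(ωt) = 10.4×cos(1.775×1.413) = -8.381 cm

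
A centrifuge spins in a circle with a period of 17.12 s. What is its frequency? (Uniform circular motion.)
f = 1/T = 1/17.12 = 0.0584 Hz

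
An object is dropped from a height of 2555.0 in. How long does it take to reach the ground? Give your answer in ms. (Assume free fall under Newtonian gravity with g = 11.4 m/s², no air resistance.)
t = √(2h/g) (with unit conversion) = 3374.0 ms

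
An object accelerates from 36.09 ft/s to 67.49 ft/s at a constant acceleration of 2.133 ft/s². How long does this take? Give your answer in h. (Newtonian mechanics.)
t = (v - v₀)/a (with unit conversion) = 0.004089 h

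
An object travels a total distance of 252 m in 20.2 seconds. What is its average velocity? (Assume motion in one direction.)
v_avg = Δd / Δt = 252 / 20.2 = 12.48 m/s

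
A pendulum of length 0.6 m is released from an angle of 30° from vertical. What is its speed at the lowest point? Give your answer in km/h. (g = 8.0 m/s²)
h = L(1 − cosθ) = 0.6×(1 − cos30°) = 0.08038 m
v = √(2gh) = √(2×8.0×0.08038) = 1.134 m/s = 4.083 km/h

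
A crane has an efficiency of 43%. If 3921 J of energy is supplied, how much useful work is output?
W_out = η × W_in = 0.43 × 3921 = 1686.0 J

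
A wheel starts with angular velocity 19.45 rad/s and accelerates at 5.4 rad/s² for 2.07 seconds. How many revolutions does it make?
θ = ω₀t + ½αt² = 19.45×2.07 + ½×5.4×2.07² = 51.83 rad
Revolutions = θ/(2π) = 51.83/(2π) = 8.25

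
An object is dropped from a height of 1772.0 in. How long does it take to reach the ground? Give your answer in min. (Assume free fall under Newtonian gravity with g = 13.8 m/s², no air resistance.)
t = √(2h/g) (with unit conversion) = 0.04257 min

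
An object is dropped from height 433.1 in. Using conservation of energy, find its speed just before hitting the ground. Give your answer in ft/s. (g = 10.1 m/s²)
mgh = ½mv² → v = √(2gh) = √(2×10.1×11) = 14.91 m/s = 48.91 ft/s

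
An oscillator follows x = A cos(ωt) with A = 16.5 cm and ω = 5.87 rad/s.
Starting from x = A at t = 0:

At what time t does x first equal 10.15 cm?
cos(ωt) = x/A = 10.15/16.5 = 0.6152
ωt = arccos(0.6152) = 0.9082 rad
t = 0.9082/5.87 = 0.1547 s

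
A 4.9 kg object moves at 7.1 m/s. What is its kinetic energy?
KE = ½mv² = ½×4.9×7.1² = 123.5045 J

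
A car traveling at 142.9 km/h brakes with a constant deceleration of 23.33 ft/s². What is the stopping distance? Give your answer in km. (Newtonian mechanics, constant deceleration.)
d = v₀² / (2a) (with unit conversion) = 0.1108 km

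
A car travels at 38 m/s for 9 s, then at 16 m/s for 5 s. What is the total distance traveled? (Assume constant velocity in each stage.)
d₁ = v₁t₁ = 38 × 9 = 342 m
d₂ = v₂t₂ = 16 × 5 = 80 m
d_total = 342 + 80 = 422 m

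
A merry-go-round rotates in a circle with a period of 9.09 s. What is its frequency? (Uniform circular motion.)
f = 1/T = 1/9.09 = 0.11 Hz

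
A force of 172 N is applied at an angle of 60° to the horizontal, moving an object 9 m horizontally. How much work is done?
W = Fd cosθ = 172×9×cos(60°) = 774.0 J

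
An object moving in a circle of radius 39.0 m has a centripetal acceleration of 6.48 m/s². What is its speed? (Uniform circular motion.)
v = √(a_c × r) = √(6.48 × 39.0) = 15.9 m/s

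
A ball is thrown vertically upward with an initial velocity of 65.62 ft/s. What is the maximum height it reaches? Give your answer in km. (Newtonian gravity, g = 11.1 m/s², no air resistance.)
h_max = v₀²/(2g) (with unit conversion) = 0.01802 km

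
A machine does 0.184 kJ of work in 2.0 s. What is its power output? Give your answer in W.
P = W/t = 184 J / 2 s = 92 W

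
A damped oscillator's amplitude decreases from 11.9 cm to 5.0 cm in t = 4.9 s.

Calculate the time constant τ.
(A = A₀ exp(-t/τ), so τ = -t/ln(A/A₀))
A/A₀ = 5.0/11.9 = 0.4202; ln(A/A₀) = -0.8671
τ = −t/ln(A/A₀) = −4.9/-0.8671 = 5.651 s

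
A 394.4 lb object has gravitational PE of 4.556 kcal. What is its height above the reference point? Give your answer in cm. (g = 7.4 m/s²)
PE = mgh → h = PE/(mg) = 1.906e+04 J / (178.9 kg × 7.4 m/s²) = 14.4 m = 1440.0 cm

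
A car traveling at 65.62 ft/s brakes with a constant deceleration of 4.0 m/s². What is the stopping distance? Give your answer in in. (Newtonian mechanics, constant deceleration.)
d = v₀² / (2a) (with unit conversion) = 1969.0 in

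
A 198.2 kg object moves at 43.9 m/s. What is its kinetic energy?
KE = ½mv² = ½×198.2×43.9² = 190986.5 J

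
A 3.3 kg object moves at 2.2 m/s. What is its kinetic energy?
KE = ½mv² = ½×3.3×2.2² = 7.986 J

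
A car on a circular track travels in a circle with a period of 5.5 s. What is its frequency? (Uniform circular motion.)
f = 1/T = 1/5.5 = 0.1818 Hz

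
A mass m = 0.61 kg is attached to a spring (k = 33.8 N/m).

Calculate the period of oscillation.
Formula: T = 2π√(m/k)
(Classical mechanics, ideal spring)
T = 2π√(m/k) = 2π√(0.61/33.8) = 0.8441 s; f = 1/T = 1.185 Hz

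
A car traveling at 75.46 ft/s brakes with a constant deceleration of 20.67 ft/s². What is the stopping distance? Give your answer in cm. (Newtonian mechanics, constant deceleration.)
d = v₀² / (2a) (with unit conversion) = 4198.0 cm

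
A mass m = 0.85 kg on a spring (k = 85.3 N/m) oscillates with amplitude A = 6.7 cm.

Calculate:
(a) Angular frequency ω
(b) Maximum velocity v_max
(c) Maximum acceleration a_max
ω = √(k/m) = √(85.3/0.85) = 10.02 rad/s
v_max = ωA = 10.02×0.067 = 0.6712 m/s
a_max = ω²A = 10.02²×0.067 = 6.724 m/s²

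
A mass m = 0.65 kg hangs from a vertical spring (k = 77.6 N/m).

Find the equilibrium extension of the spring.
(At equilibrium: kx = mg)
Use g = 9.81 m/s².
x_eq = mg/k = 0.65×9.81/77.6 = 0.08217 m = 8.217 cm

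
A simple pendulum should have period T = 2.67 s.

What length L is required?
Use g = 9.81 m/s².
T = 2π√(L/g) → L = g(T/2π)² = 9.81×(2.67/2π)² = 1.771 m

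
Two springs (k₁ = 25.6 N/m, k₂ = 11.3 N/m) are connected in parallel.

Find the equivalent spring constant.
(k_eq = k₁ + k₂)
k_eq = k₁ + k₂ = 25.6 + 11.3 = 36.9 N/m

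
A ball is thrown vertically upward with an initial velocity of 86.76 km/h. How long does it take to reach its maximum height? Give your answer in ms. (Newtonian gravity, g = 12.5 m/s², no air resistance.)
t_up = v₀/g (with unit conversion) = 1928.0 ms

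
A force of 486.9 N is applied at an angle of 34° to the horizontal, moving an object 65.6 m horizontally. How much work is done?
W = Fd cosθ = 486.9×65.6×cos(34°) = 26480.0 J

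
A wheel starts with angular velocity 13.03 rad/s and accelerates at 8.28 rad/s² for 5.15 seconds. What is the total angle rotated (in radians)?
θ = ω₀t + ½αt² = 13.03×5.15 + ½×8.28×5.15² = 176.91 rad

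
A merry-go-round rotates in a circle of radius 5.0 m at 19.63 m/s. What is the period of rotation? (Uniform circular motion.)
T = 2πr/v = 2π×5.0/19.63 = 1.6 s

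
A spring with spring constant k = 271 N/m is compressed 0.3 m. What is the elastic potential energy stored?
PE = ½kx² = ½×271×0.3² = 12.19 J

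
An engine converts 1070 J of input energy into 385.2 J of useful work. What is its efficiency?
η = W_out/W_in = 385.2/1070 = 0.36 = 36.0%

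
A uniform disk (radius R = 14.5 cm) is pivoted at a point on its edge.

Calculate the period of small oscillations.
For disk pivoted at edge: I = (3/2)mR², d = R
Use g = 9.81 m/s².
I/m = (3/2)R² = 0.03154 m²; d = R = 0.145 m
T = 2π√((3/2)R²/(gR)) = 2π√(3R/(2g)) = 0.9356 s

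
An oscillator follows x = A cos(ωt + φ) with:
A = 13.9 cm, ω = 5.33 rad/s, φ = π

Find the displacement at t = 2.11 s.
x = A cos(ωt + φ) = 13.9×cos(5.33×2.11 + π) = -3.449 cm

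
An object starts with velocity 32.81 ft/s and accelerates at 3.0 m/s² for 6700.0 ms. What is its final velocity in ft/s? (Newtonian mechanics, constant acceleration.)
v = v₀ + at (with unit conversion) = 98.75 ft/s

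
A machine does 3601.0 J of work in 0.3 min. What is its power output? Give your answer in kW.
P = W/t = 3601 J / 18 s = 200.1 W = 0.2001 kW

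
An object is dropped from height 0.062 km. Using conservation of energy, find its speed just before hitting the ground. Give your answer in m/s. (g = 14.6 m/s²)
mgh = ½mv² → v = √(2gh) = √(2×14.6×62) = 42.55 m/s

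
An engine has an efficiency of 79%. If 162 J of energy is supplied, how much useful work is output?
W_out = η × W_in = 0.79 × 162 = 127.98 J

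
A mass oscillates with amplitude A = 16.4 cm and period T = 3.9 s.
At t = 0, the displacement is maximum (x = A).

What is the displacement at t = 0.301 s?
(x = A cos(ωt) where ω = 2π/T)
ω = 2π/T = 2π/3.9 = 1.611 rad/s
x = A cos(ωt) = 16.4×cos(1.611×0.301) = 14.51 cm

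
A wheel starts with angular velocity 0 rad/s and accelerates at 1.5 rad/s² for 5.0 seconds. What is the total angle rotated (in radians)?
θ = ω₀t + ½αt² = 0×5.0 + ½×1.5×5.0² = 18.75 rad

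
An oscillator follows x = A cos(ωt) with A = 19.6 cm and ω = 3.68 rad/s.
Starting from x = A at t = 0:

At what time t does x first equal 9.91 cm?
cos(ωt) = x/A = 9.91/19.6 = 0.5056
ωt = arccos(0.5056) = 1.041 rad
t = 1.041/3.68 = 0.2828 s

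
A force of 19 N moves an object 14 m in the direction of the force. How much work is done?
W = Fd = 19×14 = 266.0 J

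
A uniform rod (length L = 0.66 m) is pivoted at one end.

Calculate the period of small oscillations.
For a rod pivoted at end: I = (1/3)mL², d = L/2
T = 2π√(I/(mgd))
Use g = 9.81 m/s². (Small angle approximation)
I/m = (1/3)L² = 0.1452 m²; d = L/2 = 0.33 m
T = 2π√(I/(mgd)) = 2π√(0.1452/(9.81×0.33)) = 1.331 s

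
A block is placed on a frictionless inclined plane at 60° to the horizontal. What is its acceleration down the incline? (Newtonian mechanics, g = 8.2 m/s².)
a = g sin(θ) = 8.2 × sin(60°) = 8.2 × 0.866 = 7.1 m/s²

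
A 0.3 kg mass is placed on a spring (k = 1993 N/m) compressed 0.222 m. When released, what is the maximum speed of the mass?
½kx² = ½mv² → v = x√(k/m) = 0.222×√(1993/0.3) = 18.09 m/s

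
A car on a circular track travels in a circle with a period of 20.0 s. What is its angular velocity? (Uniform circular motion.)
ω = 2π/T = 2π/20.0 = 0.3142 rad/s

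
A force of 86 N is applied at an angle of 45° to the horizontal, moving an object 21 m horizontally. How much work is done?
W = Fd cosθ = 86×21×cos(45°) = 1277.0 J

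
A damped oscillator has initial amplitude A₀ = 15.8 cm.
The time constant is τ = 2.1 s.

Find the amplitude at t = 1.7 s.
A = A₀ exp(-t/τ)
A = A₀ exp(−t/τ) = 15.8×exp(−1.7/2.1) = 7.032 cm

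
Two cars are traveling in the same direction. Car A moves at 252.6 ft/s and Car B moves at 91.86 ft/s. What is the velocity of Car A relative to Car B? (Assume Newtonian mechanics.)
v_rel = v_A - v_B = 252.6 - 91.86 = 160.7 ft/s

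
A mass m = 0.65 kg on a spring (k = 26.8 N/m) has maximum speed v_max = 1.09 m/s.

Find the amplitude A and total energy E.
½mv²_max = ½kA² → A = v_max√(m/k) = 1.09×√(0.65/26.8) = 0.1698 m = 16.98 cm
E = ½mv²_max = ½×0.65×1.09² = 0.3861 J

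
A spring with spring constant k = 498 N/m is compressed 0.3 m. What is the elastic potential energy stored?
PE = ½kx² = ½×498×0.3² = 22.41 J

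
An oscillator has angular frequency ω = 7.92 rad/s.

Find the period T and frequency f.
T = 2π/ω = 2π/7.92 = 0.7933 s; f = ω/2π = 1.261 Hz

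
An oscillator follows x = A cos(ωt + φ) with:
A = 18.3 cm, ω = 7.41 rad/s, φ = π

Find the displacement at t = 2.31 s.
x = A cos(ωt + φ) = 18.3×cos(7.41×2.31 + π) = 2.946 cm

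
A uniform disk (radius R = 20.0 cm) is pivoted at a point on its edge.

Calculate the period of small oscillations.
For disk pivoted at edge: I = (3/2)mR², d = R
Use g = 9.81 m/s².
I/m = (3/2)R² = 0.06 m²; d = R = 0.2 m
T = 2π√((3/2)R²/(gR)) = 2π√(3R/(2g)) = 1.099 s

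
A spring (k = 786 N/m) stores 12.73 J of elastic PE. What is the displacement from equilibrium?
PE = ½kx² → x = √(2PE/k) = √(2×12.73/786) = 0.18 m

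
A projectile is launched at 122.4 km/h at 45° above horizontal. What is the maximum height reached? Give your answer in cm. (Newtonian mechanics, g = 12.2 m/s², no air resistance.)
H = v₀²sin²(θ)/(2g) (with unit conversion) = 2369.0 cm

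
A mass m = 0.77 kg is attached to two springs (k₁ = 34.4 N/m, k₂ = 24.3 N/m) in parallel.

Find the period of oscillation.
k_eq = k₁+k₂ = 58.7 N/m
T = 2π√(m/k_eq) = 2π√(0.77/58.7) = 0.7196 s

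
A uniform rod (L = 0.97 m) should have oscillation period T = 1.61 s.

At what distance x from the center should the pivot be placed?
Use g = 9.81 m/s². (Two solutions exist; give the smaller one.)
T = 2π√((L²/12 + x²)/(gx)). Let c = T²g/(4π²) = 0.6441.
x² − cx + L²/12 = 0 → x = (c − √(c² − L²/3))/2 = 0.163 m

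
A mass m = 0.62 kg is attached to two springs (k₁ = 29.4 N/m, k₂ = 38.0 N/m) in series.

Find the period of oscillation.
k_eq = k₁k₂/(k₁+k₂) = 16.58 N/m
T = 2π√(m/k_eq) = 2π√(0.62/16.58) = 1.215 s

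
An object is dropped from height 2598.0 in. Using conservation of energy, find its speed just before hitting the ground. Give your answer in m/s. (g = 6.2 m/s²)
mgh = ½mv² → v = √(2gh) = √(2×6.2×65.99) = 28.61 m/s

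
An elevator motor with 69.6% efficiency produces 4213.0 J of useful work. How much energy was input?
W_in = W_out/η = 4213.0/0.696 = 6053.2 J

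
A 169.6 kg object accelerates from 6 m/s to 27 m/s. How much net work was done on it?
W_net = ΔKE = ½m(v₂² − v₁²) = ½×169.6×(27² − 6²) = 58766.4 J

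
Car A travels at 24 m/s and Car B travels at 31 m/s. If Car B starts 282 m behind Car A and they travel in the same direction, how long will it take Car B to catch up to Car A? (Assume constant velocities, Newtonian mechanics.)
Relative speed: v_rel = 31 - 24 = 7 m/s
Time to catch: t = d₀/v_rel = 282/7 = 40.29 s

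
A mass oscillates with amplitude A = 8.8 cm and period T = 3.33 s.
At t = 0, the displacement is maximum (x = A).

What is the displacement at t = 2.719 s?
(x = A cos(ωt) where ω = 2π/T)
ω = 2π/T = 2π/3.33 = 1.887 rad/s
x = A cos(ωt) = 8.8×cos(1.887×2.719) = 3.572 cm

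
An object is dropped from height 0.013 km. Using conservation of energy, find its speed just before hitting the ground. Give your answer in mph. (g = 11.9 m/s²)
mgh = ½mv² → v = √(2gh) = √(2×11.9×13) = 17.59 m/s = 39.35 mph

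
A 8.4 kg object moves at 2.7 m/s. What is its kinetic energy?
KE = ½mv² = ½×8.4×2.7² = 30.618 J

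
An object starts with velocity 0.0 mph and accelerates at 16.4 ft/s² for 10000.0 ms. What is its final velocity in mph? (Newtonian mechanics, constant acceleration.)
v = v₀ + at (with unit conversion) = 111.8 mph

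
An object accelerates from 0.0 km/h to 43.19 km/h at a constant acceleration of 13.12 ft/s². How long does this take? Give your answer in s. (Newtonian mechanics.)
t = (v - v₀)/a (with unit conversion) = 3.0 s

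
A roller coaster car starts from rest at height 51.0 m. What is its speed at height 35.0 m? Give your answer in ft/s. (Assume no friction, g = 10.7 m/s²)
mgh₁ = ½mv₂² + mgh₂ → v₂ = √(2g(h₁−h₂)) = √(2×10.7×(51−35)) = 18.5 m/s = 60.71 ft/s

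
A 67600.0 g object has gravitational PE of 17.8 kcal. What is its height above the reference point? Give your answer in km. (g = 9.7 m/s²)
PE = mgh → h = PE/(mg) = 7.448e+04 J / (67.6 kg × 9.7 m/s²) = 113.6 m = 0.1136 km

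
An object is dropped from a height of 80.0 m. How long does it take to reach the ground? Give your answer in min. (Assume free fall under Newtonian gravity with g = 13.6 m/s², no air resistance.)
t = √(2h/g) (with unit conversion) = 0.05717 min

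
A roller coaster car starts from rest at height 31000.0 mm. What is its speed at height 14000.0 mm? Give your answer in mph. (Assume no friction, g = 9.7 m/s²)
mgh₁ = ½mv₂² + mgh₂ → v₂ = √(2g(h₁−h₂)) = √(2×9.7×(31−14)) = 18.16 m/s = 40.62 mph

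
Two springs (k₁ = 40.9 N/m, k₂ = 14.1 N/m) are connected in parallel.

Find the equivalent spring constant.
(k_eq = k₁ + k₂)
k_eq = k₁ + k₂ = 40.9 + 14.1 = 55 N/m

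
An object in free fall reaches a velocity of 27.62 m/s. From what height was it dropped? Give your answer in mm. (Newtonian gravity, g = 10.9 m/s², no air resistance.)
h = v²/(2g) (with unit conversion) = 34990.0 mm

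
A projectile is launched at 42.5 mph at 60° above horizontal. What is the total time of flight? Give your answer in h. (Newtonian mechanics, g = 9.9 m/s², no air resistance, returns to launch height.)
T = 2v₀sin(θ)/g (with unit conversion) = 0.0009233 h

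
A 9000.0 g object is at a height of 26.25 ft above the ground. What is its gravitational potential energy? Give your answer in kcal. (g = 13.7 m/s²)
PE = mgh = 9 kg × 13.7 m/s² × 8.001 m = 986.5 J = 0.2358 kcal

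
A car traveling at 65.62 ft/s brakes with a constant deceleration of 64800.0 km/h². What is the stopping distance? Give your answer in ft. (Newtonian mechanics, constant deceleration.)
d = v₀² / (2a) (with unit conversion) = 131.2 ft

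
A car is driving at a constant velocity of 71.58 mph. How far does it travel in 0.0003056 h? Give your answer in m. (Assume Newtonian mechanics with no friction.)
d = vt (with unit conversion) = 35.2 m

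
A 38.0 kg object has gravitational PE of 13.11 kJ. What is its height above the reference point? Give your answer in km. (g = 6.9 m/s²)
PE = mgh → h = PE/(mg) = 1.311e+04 J / (38 kg × 6.9 m/s²) = 50 m = 0.05 km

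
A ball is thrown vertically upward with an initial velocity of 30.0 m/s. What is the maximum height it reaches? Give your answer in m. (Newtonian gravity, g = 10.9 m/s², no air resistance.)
h_max = v₀²/(2g) = 41.28 m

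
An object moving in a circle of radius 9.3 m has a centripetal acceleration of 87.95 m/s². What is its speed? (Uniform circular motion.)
v = √(a_c × r) = √(87.95 × 9.3) = 28.6 m/s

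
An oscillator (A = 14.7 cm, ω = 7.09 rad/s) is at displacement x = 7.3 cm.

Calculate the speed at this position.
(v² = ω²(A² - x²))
v = ω√(A² − x²) = 7.09×√(0.147² − 0.073²) = 0.9046 m/s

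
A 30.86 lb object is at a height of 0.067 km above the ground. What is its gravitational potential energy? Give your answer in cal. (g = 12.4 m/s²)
PE = mgh = 14 kg × 12.4 m/s² × 67 m = 1.163e+04 J = 2779.0 cal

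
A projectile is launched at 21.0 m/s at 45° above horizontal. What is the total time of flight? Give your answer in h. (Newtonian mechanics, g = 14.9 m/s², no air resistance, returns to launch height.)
T = 2v₀sin(θ)/g (with unit conversion) = 0.0005537 h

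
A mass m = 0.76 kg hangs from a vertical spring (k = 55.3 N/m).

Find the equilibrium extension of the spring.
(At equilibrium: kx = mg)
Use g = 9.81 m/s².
x_eq = mg/k = 0.76×9.81/55.3 = 0.1348 m = 13.48 cm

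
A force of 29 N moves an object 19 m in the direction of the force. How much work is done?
W = Fd = 29×19 = 551.0 J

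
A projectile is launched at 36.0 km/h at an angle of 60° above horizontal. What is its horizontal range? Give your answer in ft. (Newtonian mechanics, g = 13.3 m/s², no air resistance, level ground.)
R = v₀² sin(2θ) / g (with unit conversion) = 21.36 ft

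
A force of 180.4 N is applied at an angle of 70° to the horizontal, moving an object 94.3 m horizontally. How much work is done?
W = Fd cosθ = 180.4×94.3×cos(70°) = 5818.4 J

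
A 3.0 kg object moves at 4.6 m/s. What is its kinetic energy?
KE = ½mv² = ½×3.0×4.6² = 31.74 J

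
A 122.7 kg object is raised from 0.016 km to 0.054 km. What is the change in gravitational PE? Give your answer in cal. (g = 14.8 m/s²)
ΔPE = mg(h₂ − h₁) = 122.7 kg × 14.8 m/s² × (54 − 16) m = 6.901e+04 J = 16490.0 cal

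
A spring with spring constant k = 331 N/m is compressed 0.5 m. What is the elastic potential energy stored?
PE = ½kx² = ½×331×0.5² = 41.38 J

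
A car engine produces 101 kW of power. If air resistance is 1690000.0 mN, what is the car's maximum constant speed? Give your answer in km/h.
P = Fv → v = P/F = 101000 W / 1690 N = 59.76 m/s = 215.1 km/h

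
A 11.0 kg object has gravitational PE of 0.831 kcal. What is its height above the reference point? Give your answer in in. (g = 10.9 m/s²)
PE = mgh → h = PE/(mg) = 3477 J / (11 kg × 10.9 m/s²) = 29 m = 1142.0 in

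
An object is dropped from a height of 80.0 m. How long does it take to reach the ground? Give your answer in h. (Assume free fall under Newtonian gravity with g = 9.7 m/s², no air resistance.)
t = √(2h/g) (with unit conversion) = 0.001128 h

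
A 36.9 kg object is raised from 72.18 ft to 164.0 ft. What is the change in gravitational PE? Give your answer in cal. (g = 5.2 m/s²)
ΔPE = mg(h₂ − h₁) = 36.9 kg × 5.2 m/s² × (49.99 − 22) m = 5370 J = 1283.0 cal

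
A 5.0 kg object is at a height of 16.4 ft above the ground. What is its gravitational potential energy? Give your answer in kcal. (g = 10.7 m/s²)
PE = mgh = 5 kg × 10.7 m/s² × 4.999 m = 267.4 J = 0.06392 kcal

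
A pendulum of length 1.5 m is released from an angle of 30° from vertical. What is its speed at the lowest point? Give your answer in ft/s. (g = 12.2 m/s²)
h = L(1 − cosθ) = 1.5×(1 − cos30°) = 0.201 m
v = √(2gh) = √(2×12.2×0.201) = 2.214 m/s = 7.265 ft/s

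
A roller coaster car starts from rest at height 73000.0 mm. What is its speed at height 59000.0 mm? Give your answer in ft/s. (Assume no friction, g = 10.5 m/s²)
mgh₁ = ½mv₂² + mgh₂ → v₂ = √(2g(h₁−h₂)) = √(2×10.5×(73−59)) = 17.15 m/s = 56.25 ft/s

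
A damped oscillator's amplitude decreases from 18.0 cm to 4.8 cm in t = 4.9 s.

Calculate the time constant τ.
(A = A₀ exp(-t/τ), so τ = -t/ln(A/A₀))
A/A₀ = 4.8/18.0 = 0.2667; ln(A/A₀) = -1.322
τ = −t/ln(A/A₀) = −4.9/-1.322 = 3.707 s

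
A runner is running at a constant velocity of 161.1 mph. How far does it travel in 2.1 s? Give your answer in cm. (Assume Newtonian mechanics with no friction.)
d = vt (with unit conversion) = 15120.0 cm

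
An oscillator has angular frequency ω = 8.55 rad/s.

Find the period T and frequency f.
T = 2π/ω = 2π/8.55 = 0.7349 s; f = ω/2π = 1.361 Hz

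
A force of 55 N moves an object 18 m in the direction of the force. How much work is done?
W = Fd = 55×18 = 990.0 J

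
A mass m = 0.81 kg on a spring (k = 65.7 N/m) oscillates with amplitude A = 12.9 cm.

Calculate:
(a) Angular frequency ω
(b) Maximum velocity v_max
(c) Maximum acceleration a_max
ω = √(k/m) = √(65.7/0.81) = 9.006 rad/s
v_max = ωA = 9.006×0.129 = 1.162 m/s
a_max = ω²A = 9.006²×0.129 = 10.46 m/s²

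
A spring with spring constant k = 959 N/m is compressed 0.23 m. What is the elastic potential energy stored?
PE = ½kx² = ½×959×0.23² = 25.37 J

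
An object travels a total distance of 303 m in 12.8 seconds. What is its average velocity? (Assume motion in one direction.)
v_avg = Δd / Δt = 303 / 12.8 = 23.67 m/s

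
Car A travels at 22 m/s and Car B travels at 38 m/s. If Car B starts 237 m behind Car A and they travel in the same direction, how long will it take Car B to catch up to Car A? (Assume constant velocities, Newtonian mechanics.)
Relative speed: v_rel = 38 - 22 = 16 m/s
Time to catch: t = d₀/v_rel = 237/16 = 14.81 s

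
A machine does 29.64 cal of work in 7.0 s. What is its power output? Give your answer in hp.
P = W/t = 124 J / 7 s = 17.72 W = 0.02376 hp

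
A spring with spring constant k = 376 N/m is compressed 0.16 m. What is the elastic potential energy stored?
PE = ½kx² = ½×376×0.16² = 4.813 J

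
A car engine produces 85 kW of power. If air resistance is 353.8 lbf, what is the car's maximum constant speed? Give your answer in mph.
P = Fv → v = P/F = 85000 W / 1574 N = 54.01 m/s = 120.8 mph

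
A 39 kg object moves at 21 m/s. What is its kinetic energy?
KE = ½mv² = ½×39×21² = 8599.5 J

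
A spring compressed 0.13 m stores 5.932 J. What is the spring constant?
PE = ½kx² → k = 2PE/x² = 2×5.932/0.13² = 702.0 N/m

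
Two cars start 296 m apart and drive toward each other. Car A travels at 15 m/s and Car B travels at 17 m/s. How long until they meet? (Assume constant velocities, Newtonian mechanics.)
Combined speed: v_combined = 15 + 17 = 32 m/s
Time to meet: t = d/32 = 296/32 = 9.25 s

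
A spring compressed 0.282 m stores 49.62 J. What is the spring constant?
PE = ½kx² → k = 2PE/x² = 2×49.62/0.282² = 1248.0 N/m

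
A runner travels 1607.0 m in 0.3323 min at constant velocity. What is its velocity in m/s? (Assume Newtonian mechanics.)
v = d/t (with unit conversion) = 80.6 m/s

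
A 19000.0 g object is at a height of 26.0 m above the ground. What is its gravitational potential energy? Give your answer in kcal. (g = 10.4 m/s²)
PE = mgh = 19 kg × 10.4 m/s² × 26 m = 5138 J = 1.228 kcal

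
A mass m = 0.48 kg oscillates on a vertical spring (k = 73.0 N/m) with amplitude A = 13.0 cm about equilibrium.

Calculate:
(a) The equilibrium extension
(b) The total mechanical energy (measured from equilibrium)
x_eq = mg/k = 0.48×9.81/73.0 = 0.0645 m = 6.45 cm
E = ½kA² = ½×73.0×(0.13)² = 0.6169 J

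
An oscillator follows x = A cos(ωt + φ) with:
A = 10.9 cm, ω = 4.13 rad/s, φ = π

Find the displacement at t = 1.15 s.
x = A cos(ωt + φ) = 10.9×cos(4.13×1.15 + π) = -0.4044 cm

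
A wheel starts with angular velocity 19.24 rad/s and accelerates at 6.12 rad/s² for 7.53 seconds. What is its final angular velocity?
ω = ω₀ + αt = 19.24 + 6.12 × 7.53 = 65.32 rad/s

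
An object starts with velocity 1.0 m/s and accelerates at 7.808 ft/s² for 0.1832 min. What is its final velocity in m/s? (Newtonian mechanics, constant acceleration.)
v = v₀ + at (with unit conversion) = 27.16 m/s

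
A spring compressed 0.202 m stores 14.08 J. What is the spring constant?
PE = ½kx² → k = 2PE/x² = 2×14.08/0.202² = 690.1 N/m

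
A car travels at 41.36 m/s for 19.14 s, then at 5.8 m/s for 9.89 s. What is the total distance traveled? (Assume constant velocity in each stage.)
d₁ = v₁t₁ = 41.36 × 19.14 = 791.63 m
d₂ = v₂t₂ = 5.8 × 9.89 = 57.362 m
d_total = 791.63 + 57.362 = 848.99 m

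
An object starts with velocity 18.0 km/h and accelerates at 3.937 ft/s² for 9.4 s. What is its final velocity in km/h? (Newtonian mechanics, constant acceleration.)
v = v₀ + at (with unit conversion) = 58.61 km/h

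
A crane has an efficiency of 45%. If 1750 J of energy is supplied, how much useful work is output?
W_out = η × W_in = 0.45 × 1750 = 787.5 J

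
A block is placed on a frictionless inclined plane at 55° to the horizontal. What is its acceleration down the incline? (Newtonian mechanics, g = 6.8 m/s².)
a = g sin(θ) = 6.8 × sin(55°) = 6.8 × 0.8192 = 5.57 m/s²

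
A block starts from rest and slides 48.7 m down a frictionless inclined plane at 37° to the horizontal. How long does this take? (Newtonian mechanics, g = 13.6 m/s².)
a = g sin(θ) = 13.6 × sin(37°) = 8.18 m/s²
t = √(2d/a) = √(2 × 48.7 / 8.18) = 3.45 s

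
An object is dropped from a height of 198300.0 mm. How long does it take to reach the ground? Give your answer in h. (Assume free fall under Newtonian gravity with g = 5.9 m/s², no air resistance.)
t = √(2h/g) (with unit conversion) = 0.002277 h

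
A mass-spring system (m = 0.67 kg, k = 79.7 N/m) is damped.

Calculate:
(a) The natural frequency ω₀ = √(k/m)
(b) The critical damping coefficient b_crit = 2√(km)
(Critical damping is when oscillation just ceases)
ω₀ = √(k/m) = √(79.7/0.67) = 10.91 rad/s
b_crit = 2√(km) = 2√(79.7×0.67) = 14.61 kg/s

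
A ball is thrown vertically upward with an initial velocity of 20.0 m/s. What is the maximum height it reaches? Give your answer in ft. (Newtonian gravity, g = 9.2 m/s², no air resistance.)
h_max = v₀²/(2g) (with unit conversion) = 71.32 ft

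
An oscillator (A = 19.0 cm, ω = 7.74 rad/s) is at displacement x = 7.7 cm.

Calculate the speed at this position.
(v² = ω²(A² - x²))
v = ω√(A² − x²) = 7.74×√(0.19² − 0.077²) = 1.344 m/s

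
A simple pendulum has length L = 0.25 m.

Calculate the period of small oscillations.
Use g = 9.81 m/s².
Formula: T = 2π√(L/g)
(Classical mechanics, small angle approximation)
T = 2π√(L/g) = 2π√(0.25/9.81) = 1.003 s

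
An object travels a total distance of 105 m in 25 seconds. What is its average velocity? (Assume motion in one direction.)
v_avg = Δd / Δt = 105 / 25 = 4.2 m/s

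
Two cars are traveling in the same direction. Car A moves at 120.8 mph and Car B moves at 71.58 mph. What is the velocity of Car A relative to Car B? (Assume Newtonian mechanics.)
v_rel = v_A - v_B = 120.8 - 71.58 = 49.22 mph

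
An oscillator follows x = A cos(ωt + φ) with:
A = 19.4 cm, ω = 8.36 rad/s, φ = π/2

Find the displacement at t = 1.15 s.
x = A cos(ωt + φ) = 19.4×cos(8.36×1.15 + π/2) = 3.649 cm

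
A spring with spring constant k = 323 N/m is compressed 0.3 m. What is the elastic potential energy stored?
PE = ½kx² = ½×323×0.3² = 14.53 J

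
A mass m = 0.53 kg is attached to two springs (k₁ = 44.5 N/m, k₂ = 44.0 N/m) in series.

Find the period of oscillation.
k_eq = k₁k₂/(k₁+k₂) = 22.12 N/m
T = 2π√(m/k_eq) = 2π√(0.53/22.12) = 0.9725 s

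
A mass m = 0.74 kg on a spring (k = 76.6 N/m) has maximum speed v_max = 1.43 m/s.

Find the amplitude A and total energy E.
½mv²_max = ½kA² → A = v_max√(m/k) = 1.43×√(0.74/76.6) = 0.1406 m = 14.06 cm
E = ½mv²_max = ½×0.74×1.43² = 0.7566 J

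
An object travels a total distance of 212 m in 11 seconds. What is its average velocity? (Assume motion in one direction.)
v_avg = Δd / Δt = 212 / 11 = 19.27 m/s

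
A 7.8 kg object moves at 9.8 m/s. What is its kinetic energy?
KE = ½mv² = ½×7.8×9.8² = 374.556 J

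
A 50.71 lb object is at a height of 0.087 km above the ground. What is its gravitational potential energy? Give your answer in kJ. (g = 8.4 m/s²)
PE = mgh = 23 kg × 8.4 m/s² × 87 m = 1.681e+04 J = 16.81 kJ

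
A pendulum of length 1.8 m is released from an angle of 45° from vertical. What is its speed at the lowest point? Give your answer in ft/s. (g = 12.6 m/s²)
h = L(1 − cosθ) = 1.8×(1 − cos45°) = 0.5272 m
v = √(2gh) = √(2×12.6×0.5272) = 3.645 m/s = 11.96 ft/s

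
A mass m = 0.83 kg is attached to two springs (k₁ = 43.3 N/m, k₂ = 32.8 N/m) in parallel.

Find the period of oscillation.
k_eq = k₁+k₂ = 76.1 N/m
T = 2π√(m/k_eq) = 2π√(0.83/76.1) = 0.6562 s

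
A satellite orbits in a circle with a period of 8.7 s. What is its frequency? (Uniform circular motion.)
f = 1/T = 1/8.7 = 0.1149 Hz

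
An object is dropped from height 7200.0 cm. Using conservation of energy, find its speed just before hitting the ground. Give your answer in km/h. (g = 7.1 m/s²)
mgh = ½mv² → v = √(2gh) = √(2×7.1×72) = 31.97 m/s = 115.1 km/h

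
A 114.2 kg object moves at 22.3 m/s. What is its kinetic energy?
KE = ½mv² = ½×114.2×22.3² = 28395.26 J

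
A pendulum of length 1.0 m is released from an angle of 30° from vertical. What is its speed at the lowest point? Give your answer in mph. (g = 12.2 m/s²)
h = L(1 − cosθ) = 1.0×(1 − cos30°) = 0.134 m
v = √(2gh) = √(2×12.2×0.134) = 1.808 m/s = 4.044 mph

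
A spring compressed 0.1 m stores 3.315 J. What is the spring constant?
PE = ½kx² → k = 2PE/x² = 2×3.315/0.1² = 663.0 N/m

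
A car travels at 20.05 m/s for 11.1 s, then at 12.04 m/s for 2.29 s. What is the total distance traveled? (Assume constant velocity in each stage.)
d₁ = v₁t₁ = 20.05 × 11.1 = 222.555 m
d₂ = v₂t₂ = 12.04 × 2.29 = 27.5716 m
d_total = 222.555 + 27.5716 = 250.13 m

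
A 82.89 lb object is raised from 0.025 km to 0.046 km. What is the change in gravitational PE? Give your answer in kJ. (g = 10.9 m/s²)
ΔPE = mg(h₂ − h₁) = 37.6 kg × 10.9 m/s² × (46 − 25) m = 8606 J = 8.606 kJ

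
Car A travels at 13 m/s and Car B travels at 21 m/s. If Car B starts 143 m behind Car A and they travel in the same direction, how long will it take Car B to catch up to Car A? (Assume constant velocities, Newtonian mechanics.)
Relative speed: v_rel = 21 - 13 = 8 m/s
Time to catch: t = d₀/v_rel = 143/8 = 17.88 s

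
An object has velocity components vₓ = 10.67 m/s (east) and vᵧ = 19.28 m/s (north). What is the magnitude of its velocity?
|v| = √(vₓ² + vᵧ²) = √(10.67² + 19.28²) = √(485.567) = 22.04 m/s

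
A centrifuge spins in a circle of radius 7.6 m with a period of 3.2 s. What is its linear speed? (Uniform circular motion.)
v = 2πr/T = 2π×7.6/3.2 = 14.92 m/s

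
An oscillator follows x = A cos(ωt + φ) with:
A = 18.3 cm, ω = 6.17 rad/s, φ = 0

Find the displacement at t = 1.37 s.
x = A cos(ωt + φ) = 18.3×cos(6.17×1.37 + 0) = -10.32 cm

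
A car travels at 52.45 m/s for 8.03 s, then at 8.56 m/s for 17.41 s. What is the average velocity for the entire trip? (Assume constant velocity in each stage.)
d₁ = v₁t₁ = 52.45 × 8.03 = 421.173 m
d₂ = v₂t₂ = 8.56 × 17.41 = 149.03 m
d_total = 570.2 m, t_total = 25.44 s
v_avg = d_total/t_total = 570.2/25.44 = 22.41 m/s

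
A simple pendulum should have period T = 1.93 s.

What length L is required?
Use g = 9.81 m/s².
T = 2π√(L/g) → L = g(T/2π)² = 9.81×(1.93/2π)² = 0.9256 m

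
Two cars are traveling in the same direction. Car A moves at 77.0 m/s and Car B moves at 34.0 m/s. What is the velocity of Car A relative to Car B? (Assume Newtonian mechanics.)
v_rel = v_A - v_B = 77.0 - 34.0 = 43.0 m/s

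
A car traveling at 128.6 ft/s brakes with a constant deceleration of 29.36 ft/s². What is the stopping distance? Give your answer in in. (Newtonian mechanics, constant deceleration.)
d = v₀² / (2a) (with unit conversion) = 3380.0 in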